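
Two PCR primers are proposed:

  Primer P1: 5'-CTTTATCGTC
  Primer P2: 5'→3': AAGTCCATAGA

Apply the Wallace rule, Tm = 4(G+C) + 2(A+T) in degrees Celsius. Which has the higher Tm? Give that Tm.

Primer P2, 30°C

Primer P1: A+T=6, G+C=4 → Tm = 2(6)+4(4) = 28°C
Primer P2: A+T=7, G+C=4 → Tm = 2(7)+4(4) = 30°C
28°C vs 30°C → primer P2 is higher.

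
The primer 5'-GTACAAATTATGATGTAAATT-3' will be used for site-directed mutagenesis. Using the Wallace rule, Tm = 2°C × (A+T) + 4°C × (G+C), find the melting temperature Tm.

50°C

Base counts: A=9, C=1, T=8, G=3
AT pairs contribute 17, GC pairs contribute 4.
Tm = 2×17 + 4×4 = 50°C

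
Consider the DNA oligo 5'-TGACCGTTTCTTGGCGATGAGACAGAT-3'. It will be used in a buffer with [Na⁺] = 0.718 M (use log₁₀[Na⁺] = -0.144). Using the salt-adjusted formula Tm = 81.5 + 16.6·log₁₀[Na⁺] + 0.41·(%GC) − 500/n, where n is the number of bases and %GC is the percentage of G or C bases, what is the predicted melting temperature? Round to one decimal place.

80.3°C

Length n = 27. Scanning the sequence gives C=5, A=6, T=8, G=8.
G+C = 13, so %GC = 13/27 × 100 = 48.148%
Salt term: 16.6 × (-0.144) = -2.39
GC term: 0.41 × 48.148 = 19.741; length term: −500/27 = −18.519
Tm = 81.5 + (-2.39) + 19.741 − 18.519 = 80.332 → 80.3°C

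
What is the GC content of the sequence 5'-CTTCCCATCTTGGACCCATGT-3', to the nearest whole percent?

52%

Scanning the sequence gives T=7, C=8, G=3, A=3.
G+C = 3 + 8 = 11 out of 21 bases
%GC = 11/21 × 100 = 52.38% ≈ 52%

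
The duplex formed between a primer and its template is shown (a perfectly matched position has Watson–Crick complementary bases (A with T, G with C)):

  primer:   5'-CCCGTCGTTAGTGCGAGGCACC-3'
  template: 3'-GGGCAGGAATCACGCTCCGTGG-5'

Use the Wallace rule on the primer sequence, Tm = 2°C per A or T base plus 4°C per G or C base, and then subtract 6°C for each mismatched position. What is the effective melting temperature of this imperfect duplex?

68°C

Primer base counts: A=3, T=4, G=7, C=8 → A+T=7, G+C=15
Perfect-match Tm = 2(7) + 4(15) = 14 + 60 = 74°C
Mismatches (positions where the bases are not complementary): 1 (at position 7)
Effective Tm = 74 − 1×6 = 74 − 6 = 68°C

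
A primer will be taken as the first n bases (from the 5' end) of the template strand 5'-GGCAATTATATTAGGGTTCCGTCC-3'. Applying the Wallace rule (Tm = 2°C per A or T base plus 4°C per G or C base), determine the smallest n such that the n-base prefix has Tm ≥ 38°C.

First 14 bases: GGCAATTATATTAG → Tm = 36°C (< 38°C)
First 15 bases: GGCAATTATATTAGG → Tm = 40°C (≥ 38°C)
Each additional base adds 2°C (A/T) or 4°C (G/C), so Tm is non-decreasing in n; n = 15 is the first length to reach 38°C.

n = 15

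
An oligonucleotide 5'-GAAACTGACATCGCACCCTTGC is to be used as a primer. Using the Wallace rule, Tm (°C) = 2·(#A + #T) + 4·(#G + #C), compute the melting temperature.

T=4, C=8, A=6, G=4
AT pairs contribute 10, GC pairs contribute 12.
Tm = 2×10 + 4×12 = 68°C

68°C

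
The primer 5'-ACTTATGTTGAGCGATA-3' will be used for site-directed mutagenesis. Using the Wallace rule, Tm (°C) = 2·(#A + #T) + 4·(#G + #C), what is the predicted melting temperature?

46°C

Base counts: T=6, G=4, A=5, C=2
A+T = 11, G+C = 6
Tm = 2(11) + 4(6) = 22 + 24 = 46°C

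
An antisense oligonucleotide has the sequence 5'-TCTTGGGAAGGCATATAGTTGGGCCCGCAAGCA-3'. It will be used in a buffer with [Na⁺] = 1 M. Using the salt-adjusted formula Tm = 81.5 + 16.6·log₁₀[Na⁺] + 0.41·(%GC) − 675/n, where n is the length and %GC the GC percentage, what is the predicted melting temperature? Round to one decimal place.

Length n = 33. Scanning the sequence gives G=11, T=7, A=8, C=7.
G+C = 18, so %GC = 18/33 × 100 = 54.545%
Salt term: 16.6 × (0) = 0
GC term: 0.41 × 54.545 = 22.363; length term: −675/33 = −20.455
Tm = 81.5 + (0) + 22.363 − 20.455 = 83.408 → 83.4°C

83.4°C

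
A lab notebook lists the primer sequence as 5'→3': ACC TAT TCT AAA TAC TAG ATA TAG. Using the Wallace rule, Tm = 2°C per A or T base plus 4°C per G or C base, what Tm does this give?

Counting bases: C=4, T=8, G=2, A=10
So N_AT = 18 and N_GC = 6.
Tm = 2×18 + 4×6 = 60°C

60°C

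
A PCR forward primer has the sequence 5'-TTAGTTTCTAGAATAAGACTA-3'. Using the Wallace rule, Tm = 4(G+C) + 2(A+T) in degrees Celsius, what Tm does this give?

52°C

Scanning the sequence gives A=8, G=3, C=2, T=8.
AT pairs contribute 16, GC pairs contribute 5.
Tm = 2×16 + 4×5 = 52°C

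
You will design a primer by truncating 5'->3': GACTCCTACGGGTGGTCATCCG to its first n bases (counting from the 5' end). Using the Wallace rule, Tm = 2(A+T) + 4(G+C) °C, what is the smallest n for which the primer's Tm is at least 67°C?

n = 21

First 20 bases: GACTCCTACGGGTGGTCATC → Tm = 64°C (< 67°C)
First 21 bases: GACTCCTACGGGTGGTCATCC → Tm = 68°C (≥ 67°C)
Since every base adds ≥2°C, Tm only increases with n, so the threshold is first crossed at n = 21.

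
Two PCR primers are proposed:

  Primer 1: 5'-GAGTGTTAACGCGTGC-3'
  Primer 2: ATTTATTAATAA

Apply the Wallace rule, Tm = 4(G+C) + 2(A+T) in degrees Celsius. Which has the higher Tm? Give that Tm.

Primer 1: A+T=7, G+C=9 → Tm = 2(7)+4(9) = 50°C
Primer 2: A+T=12, G+C=0 → Tm = 2(12)+4(0) = 24°C
50°C vs 24°C → primer 1 is higher.

Primer 1, 50°C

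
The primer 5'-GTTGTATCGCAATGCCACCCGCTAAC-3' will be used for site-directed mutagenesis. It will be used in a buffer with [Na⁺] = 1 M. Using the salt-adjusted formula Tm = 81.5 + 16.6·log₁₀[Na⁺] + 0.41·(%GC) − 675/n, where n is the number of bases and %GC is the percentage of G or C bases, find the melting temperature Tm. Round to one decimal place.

Length n = 26. Base counts: G=5, T=6, C=9, A=6
G+C = 14, so %GC = 14/26 × 100 = 53.846%
Salt term: 16.6 × (0) = 0
GC term: 0.41 × 53.846 = 22.077; length term: −675/26 = −25.962
Tm = 81.5 + (0) + 22.077 − 25.962 = 77.615 → 77.6°C

77.6°C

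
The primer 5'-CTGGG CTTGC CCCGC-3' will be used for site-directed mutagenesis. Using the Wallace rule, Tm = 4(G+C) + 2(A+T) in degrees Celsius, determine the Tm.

54°C

Scanning the sequence gives T=3, C=7, G=5, A=0.
AT pairs contribute 3, GC pairs contribute 12.
Tm = 2×3 + 4×12 = 54°C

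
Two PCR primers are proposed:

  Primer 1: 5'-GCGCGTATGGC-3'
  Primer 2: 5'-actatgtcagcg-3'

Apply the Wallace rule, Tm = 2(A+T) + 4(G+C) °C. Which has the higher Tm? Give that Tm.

Primer 1: A+T=3, G+C=8 → Tm = 2(3)+4(8) = 38°C
Primer 2: A+T=6, G+C=6 → Tm = 2(6)+4(6) = 36°C
38°C vs 36°C → primer 1 is higher.

Primer 1, 38°C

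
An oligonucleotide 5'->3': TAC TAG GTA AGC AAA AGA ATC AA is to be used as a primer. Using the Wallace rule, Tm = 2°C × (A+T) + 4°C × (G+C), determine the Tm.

60°C

Counting bases: G=4, T=4, A=12, C=3
A+T = 16, G+C = 7
Tm = 2×16 + 4×7 = 60°C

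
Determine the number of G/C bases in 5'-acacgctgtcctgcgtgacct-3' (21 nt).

Base counts: G=5, A=3, T=5, C=8
Total G or C: 5 + 8 = 13

13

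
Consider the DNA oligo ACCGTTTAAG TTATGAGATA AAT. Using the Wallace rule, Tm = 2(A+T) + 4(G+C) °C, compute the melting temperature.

C=2, T=8, G=4, A=9
AT pairs contribute 17, GC pairs contribute 6.
Tm = 4·6 + 2·17 = 24 + 34 = 58°C

58°C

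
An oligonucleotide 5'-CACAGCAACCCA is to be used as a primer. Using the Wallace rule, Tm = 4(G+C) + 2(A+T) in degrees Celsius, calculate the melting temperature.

38°C

Base counts: A=5, G=1, T=0, C=6
A+T = 5, G+C = 7
Tm = 4·7 + 2·5 = 28 + 10 = 38°C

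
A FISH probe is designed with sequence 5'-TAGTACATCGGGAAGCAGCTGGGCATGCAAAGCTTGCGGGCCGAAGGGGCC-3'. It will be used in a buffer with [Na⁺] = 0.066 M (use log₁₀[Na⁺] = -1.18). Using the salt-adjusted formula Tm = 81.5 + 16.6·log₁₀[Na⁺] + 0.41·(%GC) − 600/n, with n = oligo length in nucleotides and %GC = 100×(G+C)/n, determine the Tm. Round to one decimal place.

75.9°C

Length n = 51. Scanning the sequence gives C=12, A=12, G=20, T=7.
G+C = 32, so %GC = 32/51 × 100 = 62.745%
Salt term: 16.6 × (-1.18) = -19.588
GC term: 0.41 × 62.745 = 25.725; length term: −600/51 = −11.765
Tm = 81.5 + (-19.588) + 25.725 − 11.765 = 75.872 → 75.9°C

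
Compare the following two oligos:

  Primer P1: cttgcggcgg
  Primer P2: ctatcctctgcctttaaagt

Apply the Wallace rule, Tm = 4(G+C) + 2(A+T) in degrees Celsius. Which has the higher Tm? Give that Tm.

Primer P2, 56°C

Primer P1: A+T=2, G+C=8 → Tm = 2(2)+4(8) = 36°C
Primer P2: A+T=12, G+C=8 → Tm = 2(12)+4(8) = 56°C
36°C vs 56°C → primer P2 is higher.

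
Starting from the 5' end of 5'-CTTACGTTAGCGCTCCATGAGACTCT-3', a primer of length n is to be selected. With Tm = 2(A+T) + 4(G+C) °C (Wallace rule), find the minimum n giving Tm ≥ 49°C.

n = 16

First 15 bases: CTTACGTTAGCGCTC → Tm = 46°C (< 49°C)
First 16 bases: CTTACGTTAGCGCTCC → Tm = 50°C (≥ 49°C)
Since every base adds ≥2°C, Tm only increases with n, so the threshold is first crossed at n = 16.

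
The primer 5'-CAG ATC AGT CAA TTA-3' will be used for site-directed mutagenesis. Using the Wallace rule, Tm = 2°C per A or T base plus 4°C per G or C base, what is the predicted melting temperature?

Base counts: G=2, T=4, A=6, C=3
A+T = 10, G+C = 5
Tm = 2×10 + 4×5 = 40°C

40°C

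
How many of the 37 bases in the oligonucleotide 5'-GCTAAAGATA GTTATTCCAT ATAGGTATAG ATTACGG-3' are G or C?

G=8, T=12, A=13, C=4
Total G or C: 8 + 4 = 12

12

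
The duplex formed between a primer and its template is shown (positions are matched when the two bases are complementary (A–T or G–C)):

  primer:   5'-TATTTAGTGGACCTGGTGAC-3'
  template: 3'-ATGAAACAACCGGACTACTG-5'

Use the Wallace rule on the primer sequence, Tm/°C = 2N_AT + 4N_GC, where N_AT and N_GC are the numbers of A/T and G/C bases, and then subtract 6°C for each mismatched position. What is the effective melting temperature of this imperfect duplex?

Primer base counts: A=4, T=7, G=6, C=3 → A+T=11, G+C=9
Perfect-match Tm = 2(11) + 4(9) = 22 + 36 = 58°C
Mismatches (positions where the bases are not complementary): 5 (at positions 3, 6, 9, 11, 16)
Effective Tm = 58 − 5×6 = 58 − 30 = 28°C

28°C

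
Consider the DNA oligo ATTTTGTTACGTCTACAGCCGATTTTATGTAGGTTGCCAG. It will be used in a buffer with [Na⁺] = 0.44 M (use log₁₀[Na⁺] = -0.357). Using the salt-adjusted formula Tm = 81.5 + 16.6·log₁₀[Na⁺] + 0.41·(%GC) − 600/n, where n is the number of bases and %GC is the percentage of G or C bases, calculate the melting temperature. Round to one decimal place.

Length n = 40. Scanning the sequence gives G=9, C=7, T=16, A=8.
G+C = 16, so %GC = 16/40 × 100 = 40%
Salt term: 16.6 × (-0.357) = -5.926
GC term: 0.41 × 40 = 16.4; length term: −600/40 = −15
Tm = 81.5 + (-5.926) + 16.4 − 15 = 76.974 → 77.0°C

77.0°C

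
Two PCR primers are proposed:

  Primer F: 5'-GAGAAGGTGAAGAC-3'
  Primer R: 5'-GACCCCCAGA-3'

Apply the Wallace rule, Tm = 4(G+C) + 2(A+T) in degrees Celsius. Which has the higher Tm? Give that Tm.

Primer F: A+T=7, G+C=7 → Tm = 2(7)+4(7) = 42°C
Primer R: A+T=3, G+C=7 → Tm = 2(3)+4(7) = 34°C
42°C vs 34°C → primer F is higher.

Primer F, 42°C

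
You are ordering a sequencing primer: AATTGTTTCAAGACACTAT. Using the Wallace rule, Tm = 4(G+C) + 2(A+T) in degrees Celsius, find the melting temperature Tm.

Counting bases: G=2, T=7, C=3, A=7
AT pairs contribute 14, GC pairs contribute 5.
Tm = 4·5 + 2·14 = 20 + 28 = 48°C

48°C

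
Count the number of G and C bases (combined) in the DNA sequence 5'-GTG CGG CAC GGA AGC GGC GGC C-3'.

18

Base counts: G=11, C=7, T=1, A=3
Total G or C: 11 + 7 = 18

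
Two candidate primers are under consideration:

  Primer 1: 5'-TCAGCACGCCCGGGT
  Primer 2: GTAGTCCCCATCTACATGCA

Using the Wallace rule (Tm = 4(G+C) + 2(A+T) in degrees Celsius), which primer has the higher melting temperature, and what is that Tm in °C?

Primer 1: A+T=4, G+C=11 → Tm = 2(4)+4(11) = 52°C
Primer 2: A+T=10, G+C=10 → Tm = 2(10)+4(10) = 60°C
52°C vs 60°C → primer 2 is higher.

Primer 2, 60°C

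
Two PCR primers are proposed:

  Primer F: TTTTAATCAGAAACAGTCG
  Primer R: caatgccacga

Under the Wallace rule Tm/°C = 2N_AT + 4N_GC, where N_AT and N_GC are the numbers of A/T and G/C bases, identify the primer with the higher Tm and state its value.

Primer F: A+T=13, G+C=6 → Tm = 2(13)+4(6) = 50°C
Primer R: A+T=5, G+C=6 → Tm = 2(5)+4(6) = 34°C
50°C vs 34°C → primer F is higher.

Primer F, 50°C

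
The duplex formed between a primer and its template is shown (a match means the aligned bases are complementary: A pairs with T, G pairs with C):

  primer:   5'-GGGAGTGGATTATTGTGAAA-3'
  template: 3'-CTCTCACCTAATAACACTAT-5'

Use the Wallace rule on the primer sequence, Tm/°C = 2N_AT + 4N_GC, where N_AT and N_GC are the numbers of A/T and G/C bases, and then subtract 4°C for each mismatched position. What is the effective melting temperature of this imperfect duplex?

Primer base counts: A=6, T=6, G=8, C=0 → A+T=12, G+C=8
Perfect-match Tm = 2(12) + 4(8) = 24 + 32 = 56°C
Mismatches (positions where the bases are not complementary): 2 (at positions 2, 19)
Effective Tm = 56 − 2×4 = 56 − 8 = 48°C

48°C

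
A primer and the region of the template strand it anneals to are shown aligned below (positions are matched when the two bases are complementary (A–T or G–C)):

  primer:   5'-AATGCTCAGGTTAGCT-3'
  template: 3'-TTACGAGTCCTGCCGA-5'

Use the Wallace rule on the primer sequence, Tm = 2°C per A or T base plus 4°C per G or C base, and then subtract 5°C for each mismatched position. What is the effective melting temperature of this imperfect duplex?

Primer base counts: A=4, T=5, G=4, C=3 → A+T=9, G+C=7
Perfect-match Tm = 2(9) + 4(7) = 18 + 28 = 46°C
Mismatches (positions where the bases are not complementary): 3 (at positions 11, 12, 13)
Effective Tm = 46 − 3×5 = 46 − 15 = 31°C

31°C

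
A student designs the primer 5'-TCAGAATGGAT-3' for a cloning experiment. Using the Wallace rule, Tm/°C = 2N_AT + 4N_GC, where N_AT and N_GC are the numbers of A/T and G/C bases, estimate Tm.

30°C

Scanning the sequence gives C=1, T=3, A=4, G=3.
AT pairs contribute 7, GC pairs contribute 4.
Tm = 2(7) + 4(4) = 14 + 16 = 30°C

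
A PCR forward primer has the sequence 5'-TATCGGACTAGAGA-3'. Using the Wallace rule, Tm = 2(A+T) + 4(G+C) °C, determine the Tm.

40°C

C=2, G=4, A=5, T=3
A+T = 8, G+C = 6
Tm = 2×8 + 4×6 = 40°C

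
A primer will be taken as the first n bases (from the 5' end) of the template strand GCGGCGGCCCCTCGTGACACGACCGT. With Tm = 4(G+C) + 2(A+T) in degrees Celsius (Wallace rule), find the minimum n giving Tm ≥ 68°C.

First 18 bases: GCGGCGGCCCCTCGTGAC → Tm = 66°C (< 68°C)
First 19 bases: GCGGCGGCCCCTCGTGACA → Tm = 68°C (≥ 68°C)
Each additional base adds 2°C (A/T) or 4°C (G/C), so Tm is non-decreasing in n; n = 19 is the first length to reach 68°C.

n = 19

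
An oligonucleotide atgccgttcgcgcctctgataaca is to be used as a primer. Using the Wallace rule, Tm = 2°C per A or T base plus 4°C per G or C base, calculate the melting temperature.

Base counts: T=6, G=5, A=5, C=8
So N_AT = 11 and N_GC = 13.
Tm = 4·13 + 2·11 = 52 + 22 = 74°C

74°C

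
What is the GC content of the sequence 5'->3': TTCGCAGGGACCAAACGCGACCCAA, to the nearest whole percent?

60%

Counting bases: A=8, T=2, C=9, G=6
G+C = 6 + 9 = 15 out of 25 bases
%GC = 15/25 × 100 = 60% ≈ 60%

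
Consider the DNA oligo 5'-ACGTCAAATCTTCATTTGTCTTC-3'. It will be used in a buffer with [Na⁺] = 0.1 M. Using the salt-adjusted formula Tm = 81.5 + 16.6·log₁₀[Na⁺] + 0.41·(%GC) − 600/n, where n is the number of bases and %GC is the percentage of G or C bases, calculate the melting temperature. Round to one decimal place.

Length n = 23. Base counts: A=5, G=2, T=10, C=6
G+C = 8, so %GC = 8/23 × 100 = 34.783%
Salt term: 16.6 × (-1) = -16.6
GC term: 0.41 × 34.783 = 14.261; length term: −600/23 = −26.087
Tm = 81.5 + (-16.6) + 14.261 − 26.087 = 53.074 → 53.1°C

53.1°C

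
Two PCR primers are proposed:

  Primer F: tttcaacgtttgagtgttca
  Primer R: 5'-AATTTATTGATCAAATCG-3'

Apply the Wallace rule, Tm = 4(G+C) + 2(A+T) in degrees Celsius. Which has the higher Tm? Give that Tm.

Primer F: A+T=13, G+C=7 → Tm = 2(13)+4(7) = 54°C
Primer R: A+T=14, G+C=4 → Tm = 2(14)+4(4) = 44°C
54°C vs 44°C → primer F is higher.

Primer F, 54°C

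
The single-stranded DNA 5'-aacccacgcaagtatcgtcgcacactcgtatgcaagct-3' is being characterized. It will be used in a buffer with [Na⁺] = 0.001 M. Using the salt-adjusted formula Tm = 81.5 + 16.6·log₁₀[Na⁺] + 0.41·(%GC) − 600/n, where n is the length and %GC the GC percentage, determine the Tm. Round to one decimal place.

Length n = 38. Scanning the sequence gives T=7, G=7, C=13, A=11.
G+C = 20, so %GC = 20/38 × 100 = 52.632%
Salt term: 16.6 × (-3) = -49.8
GC term: 0.41 × 52.632 = 21.579; length term: −600/38 = −15.789
Tm = 81.5 + (-49.8) + 21.579 − 15.789 = 37.49 → 37.5°C

37.5°C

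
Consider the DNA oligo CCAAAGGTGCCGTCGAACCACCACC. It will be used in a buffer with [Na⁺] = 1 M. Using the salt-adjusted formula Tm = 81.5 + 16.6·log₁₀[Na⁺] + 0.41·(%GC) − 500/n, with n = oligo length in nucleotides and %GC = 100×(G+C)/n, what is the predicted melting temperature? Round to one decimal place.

Length n = 25. Base counts: A=7, G=5, C=11, T=2
G+C = 16, so %GC = 16/25 × 100 = 64%
Salt term: 16.6 × (0) = 0
GC term: 0.41 × 64 = 26.24; length term: −500/25 = −20
Tm = 81.5 + (0) + 26.24 − 20 = 87.74 → 87.7°C

87.7°C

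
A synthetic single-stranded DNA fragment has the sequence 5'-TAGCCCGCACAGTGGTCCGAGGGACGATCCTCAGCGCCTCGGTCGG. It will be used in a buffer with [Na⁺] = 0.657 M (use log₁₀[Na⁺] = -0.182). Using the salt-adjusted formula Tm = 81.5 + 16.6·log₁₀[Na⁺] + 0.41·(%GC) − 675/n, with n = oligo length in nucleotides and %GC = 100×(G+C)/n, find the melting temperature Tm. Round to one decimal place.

Length n = 46. Scanning the sequence gives G=16, T=7, C=16, A=7.
G+C = 32, so %GC = 32/46 × 100 = 69.565%
Salt term: 16.6 × (-0.182) = -3.021
GC term: 0.41 × 69.565 = 28.522; length term: −675/46 = −14.674
Tm = 81.5 + (-3.021) + 28.522 − 14.674 = 92.327 → 92.3°C

92.3°C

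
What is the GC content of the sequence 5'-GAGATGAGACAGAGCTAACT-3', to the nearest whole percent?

45%

C=3, G=6, A=8, T=3
G+C = 6 + 3 = 9 out of 20 bases
%GC = 9/20 × 100 = 45% ≈ 45%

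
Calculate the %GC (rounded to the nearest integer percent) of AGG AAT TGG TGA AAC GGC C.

Base counts: C=3, T=3, G=7, A=6
G+C = 7 + 3 = 10 out of 19 bases
%GC = 10/19 × 100 = 52.63% ≈ 53%

53%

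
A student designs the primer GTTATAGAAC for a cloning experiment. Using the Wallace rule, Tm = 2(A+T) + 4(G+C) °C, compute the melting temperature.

26°C

Base counts: T=3, C=1, G=2, A=4
AT pairs contribute 7, GC pairs contribute 3.
Tm = 4·3 + 2·7 = 12 + 14 = 26°C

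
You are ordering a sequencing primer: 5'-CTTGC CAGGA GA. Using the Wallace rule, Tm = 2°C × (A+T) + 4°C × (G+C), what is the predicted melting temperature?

Base counts: A=3, C=3, T=2, G=4
A+T = 5, G+C = 7
Tm = 2(5) + 4(7) = 10 + 28 = 38°C

38°C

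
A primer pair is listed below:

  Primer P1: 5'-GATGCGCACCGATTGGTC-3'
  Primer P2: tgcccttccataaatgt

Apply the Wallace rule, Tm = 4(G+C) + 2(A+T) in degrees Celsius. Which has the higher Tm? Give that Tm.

Primer P1, 58°C

Primer P1: A+T=7, G+C=11 → Tm = 2(7)+4(11) = 58°C
Primer P2: A+T=10, G+C=7 → Tm = 2(10)+4(7) = 48°C
58°C vs 48°C → primer P1 is higher.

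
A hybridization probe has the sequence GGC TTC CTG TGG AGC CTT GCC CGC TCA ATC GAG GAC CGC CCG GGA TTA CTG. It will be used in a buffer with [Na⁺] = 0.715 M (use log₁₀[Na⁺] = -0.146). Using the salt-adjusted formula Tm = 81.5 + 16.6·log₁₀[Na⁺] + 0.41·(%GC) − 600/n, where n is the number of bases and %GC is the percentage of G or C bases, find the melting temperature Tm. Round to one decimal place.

93.8°C

Length n = 51. Counting bases: A=7, T=11, G=16, C=17
G+C = 33, so %GC = 33/51 × 100 = 64.706%
Salt term: 16.6 × (-0.146) = -2.424
GC term: 0.41 × 64.706 = 26.529; length term: −600/51 = −11.765
Tm = 81.5 + (-2.424) + 26.529 − 11.765 = 93.84 → 93.8°C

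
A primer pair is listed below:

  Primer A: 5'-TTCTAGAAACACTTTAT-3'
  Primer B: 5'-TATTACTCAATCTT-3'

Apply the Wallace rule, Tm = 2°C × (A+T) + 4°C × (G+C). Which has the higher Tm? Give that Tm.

Primer A, 42°C

Primer A: A+T=13, G+C=4 → Tm = 2(13)+4(4) = 42°C
Primer B: A+T=11, G+C=3 → Tm = 2(11)+4(3) = 34°C
42°C vs 34°C → primer A is higher.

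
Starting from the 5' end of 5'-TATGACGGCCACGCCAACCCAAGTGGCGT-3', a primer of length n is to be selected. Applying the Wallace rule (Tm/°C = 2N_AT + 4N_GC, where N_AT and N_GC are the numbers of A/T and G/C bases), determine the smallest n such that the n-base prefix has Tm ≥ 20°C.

n = 7

First 6 bases: TATGAC → Tm = 16°C (< 20°C)
First 7 bases: TATGACG → Tm = 20°C (≥ 20°C)
Each additional base adds 2°C (A/T) or 4°C (G/C), so Tm is non-decreasing in n; n = 7 is the first length to reach 20°C.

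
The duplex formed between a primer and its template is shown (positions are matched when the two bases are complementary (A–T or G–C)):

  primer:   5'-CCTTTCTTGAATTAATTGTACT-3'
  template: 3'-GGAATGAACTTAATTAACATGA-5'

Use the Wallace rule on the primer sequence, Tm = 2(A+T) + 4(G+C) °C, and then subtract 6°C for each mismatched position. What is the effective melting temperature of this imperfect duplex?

Primer base counts: A=5, T=11, G=2, C=4 → A+T=16, G+C=6
Perfect-match Tm = 2(16) + 4(6) = 32 + 24 = 56°C
Mismatches (positions where the bases are not complementary): 1 (at position 5)
Effective Tm = 56 − 1×6 = 56 − 6 = 50°C

50°C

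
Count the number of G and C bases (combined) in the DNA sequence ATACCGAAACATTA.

Scanning the sequence gives C=3, G=1, T=3, A=7.
Total G or C: 1 + 3 = 4

4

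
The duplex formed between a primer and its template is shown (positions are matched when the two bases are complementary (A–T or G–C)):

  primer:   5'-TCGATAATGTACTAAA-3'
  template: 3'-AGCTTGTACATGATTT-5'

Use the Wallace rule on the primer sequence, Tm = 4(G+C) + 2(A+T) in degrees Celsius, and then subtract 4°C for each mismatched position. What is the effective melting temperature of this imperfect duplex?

32°C

Primer base counts: A=7, T=5, G=2, C=2 → A+T=12, G+C=4
Perfect-match Tm = 2(12) + 4(4) = 24 + 16 = 40°C
Mismatches (positions where the bases are not complementary): 2 (at positions 5, 6)
Effective Tm = 40 − 2×4 = 40 − 8 = 32°C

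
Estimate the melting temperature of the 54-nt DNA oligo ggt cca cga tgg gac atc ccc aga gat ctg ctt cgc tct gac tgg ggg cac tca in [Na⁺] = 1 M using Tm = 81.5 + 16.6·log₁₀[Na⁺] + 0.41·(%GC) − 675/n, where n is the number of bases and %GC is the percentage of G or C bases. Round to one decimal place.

Length n = 54. Scanning the sequence gives A=10, G=16, C=17, T=11.
G+C = 33, so %GC = 33/54 × 100 = 61.111%
Salt term: 16.6 × (0) = 0
GC term: 0.41 × 61.111 = 25.056; length term: −675/54 = −12.5
Tm = 81.5 + (0) + 25.056 − 12.5 = 94.056 → 94.1°C

94.1°C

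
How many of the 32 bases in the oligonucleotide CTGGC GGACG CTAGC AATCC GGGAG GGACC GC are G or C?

Counting bases: T=3, C=10, G=13, A=6
G+C = 13 + 10 = 23

23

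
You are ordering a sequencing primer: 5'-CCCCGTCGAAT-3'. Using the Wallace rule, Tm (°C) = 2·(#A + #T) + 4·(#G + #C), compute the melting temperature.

Scanning the sequence gives G=2, T=2, A=2, C=5.
So N_AT = 4 and N_GC = 7.
Tm = 2×4 + 4×7 = 36°C

36°C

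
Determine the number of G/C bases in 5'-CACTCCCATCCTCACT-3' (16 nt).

9

Counting bases: A=3, G=0, T=4, C=9
G+C = 0 + 9 = 9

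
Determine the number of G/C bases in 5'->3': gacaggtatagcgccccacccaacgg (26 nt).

Base counts: G=7, T=2, C=10, A=7
Total G or C: 7 + 10 = 17

17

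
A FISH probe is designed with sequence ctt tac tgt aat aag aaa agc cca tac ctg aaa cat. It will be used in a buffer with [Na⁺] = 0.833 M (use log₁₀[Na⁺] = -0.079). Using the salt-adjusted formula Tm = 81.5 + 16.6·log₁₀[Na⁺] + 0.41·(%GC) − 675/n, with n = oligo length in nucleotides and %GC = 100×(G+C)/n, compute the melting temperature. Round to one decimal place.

Length n = 36. Scanning the sequence gives C=8, T=9, G=4, A=15.
G+C = 12, so %GC = 12/36 × 100 = 33.333%
Salt term: 16.6 × (-0.079) = -1.311
GC term: 0.41 × 33.333 = 13.667; length term: −675/36 = −18.75
Tm = 81.5 + (-1.311) + 13.667 − 18.75 = 75.106 → 75.1°C

75.1°C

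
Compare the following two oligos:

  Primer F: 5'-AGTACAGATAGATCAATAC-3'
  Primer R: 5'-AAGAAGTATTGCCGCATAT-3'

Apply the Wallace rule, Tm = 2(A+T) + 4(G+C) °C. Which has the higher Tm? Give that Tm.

Primer R, 52°C

Primer F: A+T=13, G+C=6 → Tm = 2(13)+4(6) = 50°C
Primer R: A+T=12, G+C=7 → Tm = 2(12)+4(7) = 52°C
50°C vs 52°C → primer R is higher.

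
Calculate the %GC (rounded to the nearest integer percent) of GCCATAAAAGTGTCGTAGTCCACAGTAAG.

T=6, A=10, C=6, G=7
G+C = 7 + 6 = 13 out of 29 bases
%GC = 13/29 × 100 = 44.83% ≈ 45%

45%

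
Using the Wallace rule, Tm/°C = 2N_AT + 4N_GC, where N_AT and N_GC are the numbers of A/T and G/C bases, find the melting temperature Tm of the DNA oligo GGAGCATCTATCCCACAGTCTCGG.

Scanning the sequence gives T=5, A=5, G=6, C=8.
So N_AT = 10 and N_GC = 14.
Tm = 4·14 + 2·10 = 56 + 20 = 76°C

76°C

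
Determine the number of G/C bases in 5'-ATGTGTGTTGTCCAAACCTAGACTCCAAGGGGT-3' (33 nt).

G=9, C=7, T=9, A=8
Total G or C: 9 + 7 = 16

16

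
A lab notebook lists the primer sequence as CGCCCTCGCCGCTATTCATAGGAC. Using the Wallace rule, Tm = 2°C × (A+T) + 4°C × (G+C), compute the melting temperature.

78°C

Scanning the sequence gives T=5, A=4, G=5, C=10.
So N_AT = 9 and N_GC = 15.
Tm = 2×9 + 4×15 = 78°C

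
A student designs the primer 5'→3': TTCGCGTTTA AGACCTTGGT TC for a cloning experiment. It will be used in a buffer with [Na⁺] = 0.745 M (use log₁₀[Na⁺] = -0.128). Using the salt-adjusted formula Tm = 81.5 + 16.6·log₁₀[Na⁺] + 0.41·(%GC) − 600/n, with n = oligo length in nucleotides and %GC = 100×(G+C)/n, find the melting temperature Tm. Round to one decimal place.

Length n = 22. Base counts: A=3, G=5, C=5, T=9
G+C = 10, so %GC = 10/22 × 100 = 45.455%
Salt term: 16.6 × (-0.128) = -2.125
GC term: 0.41 × 45.455 = 18.637; length term: −600/22 = −27.273
Tm = 81.5 + (-2.125) + 18.637 − 27.273 = 70.739 → 70.7°C

70.7°C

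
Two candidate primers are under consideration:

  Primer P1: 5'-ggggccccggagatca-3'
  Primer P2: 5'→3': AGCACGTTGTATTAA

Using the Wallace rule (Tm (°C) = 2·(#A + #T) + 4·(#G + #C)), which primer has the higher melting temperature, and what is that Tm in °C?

Primer P1, 56°C

Primer P1: A+T=4, G+C=12 → Tm = 2(4)+4(12) = 56°C
Primer P2: A+T=10, G+C=5 → Tm = 2(10)+4(5) = 40°C
56°C vs 40°C → primer P1 is higher.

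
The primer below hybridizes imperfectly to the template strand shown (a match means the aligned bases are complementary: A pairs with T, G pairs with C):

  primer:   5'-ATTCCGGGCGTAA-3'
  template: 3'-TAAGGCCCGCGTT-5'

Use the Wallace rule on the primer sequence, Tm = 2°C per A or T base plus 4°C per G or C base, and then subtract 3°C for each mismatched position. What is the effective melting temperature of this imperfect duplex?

Primer base counts: A=3, T=3, G=4, C=3 → A+T=6, G+C=7
Perfect-match Tm = 2(6) + 4(7) = 12 + 28 = 40°C
Mismatches (positions where the bases are not complementary): 1 (at position 11)
Effective Tm = 40 − 1×3 = 40 − 3 = 37°C

37°C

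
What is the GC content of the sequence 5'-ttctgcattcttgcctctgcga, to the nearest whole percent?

Base counts: C=7, A=2, G=4, T=9
G+C = 4 + 7 = 11 out of 22 bases
%GC = 11/22 × 100 = 50% ≈ 50%

50%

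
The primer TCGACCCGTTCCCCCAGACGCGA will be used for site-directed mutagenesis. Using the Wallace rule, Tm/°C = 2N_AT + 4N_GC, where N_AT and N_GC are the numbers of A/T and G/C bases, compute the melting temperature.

T=3, A=4, G=5, C=11
A+T = 7, G+C = 16
Tm = 4·16 + 2·7 = 64 + 14 = 78°C

78°C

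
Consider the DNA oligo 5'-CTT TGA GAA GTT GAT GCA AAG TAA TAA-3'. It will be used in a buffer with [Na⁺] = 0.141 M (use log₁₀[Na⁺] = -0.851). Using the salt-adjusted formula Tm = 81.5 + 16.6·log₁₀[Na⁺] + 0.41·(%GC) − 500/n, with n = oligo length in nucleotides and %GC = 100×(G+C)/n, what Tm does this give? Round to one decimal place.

61.0°C

Length n = 27. Counting bases: G=6, C=2, T=8, A=11
G+C = 8, so %GC = 8/27 × 100 = 29.63%
Salt term: 16.6 × (-0.851) = -14.127
GC term: 0.41 × 29.63 = 12.148; length term: −500/27 = −18.519
Tm = 81.5 + (-14.127) + 12.148 − 18.519 = 61.002 → 61.0°C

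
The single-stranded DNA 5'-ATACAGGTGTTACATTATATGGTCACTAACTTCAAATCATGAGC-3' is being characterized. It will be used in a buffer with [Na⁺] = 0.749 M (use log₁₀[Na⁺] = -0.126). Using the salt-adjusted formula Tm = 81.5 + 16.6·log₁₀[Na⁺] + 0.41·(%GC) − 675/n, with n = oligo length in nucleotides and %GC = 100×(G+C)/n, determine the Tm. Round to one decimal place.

Length n = 44. Scanning the sequence gives C=8, A=15, G=7, T=14.
G+C = 15, so %GC = 15/44 × 100 = 34.091%
Salt term: 16.6 × (-0.126) = -2.092
GC term: 0.41 × 34.091 = 13.977; length term: −675/44 = −15.341
Tm = 81.5 + (-2.092) + 13.977 − 15.341 = 78.044 → 78.0°C

78.0°C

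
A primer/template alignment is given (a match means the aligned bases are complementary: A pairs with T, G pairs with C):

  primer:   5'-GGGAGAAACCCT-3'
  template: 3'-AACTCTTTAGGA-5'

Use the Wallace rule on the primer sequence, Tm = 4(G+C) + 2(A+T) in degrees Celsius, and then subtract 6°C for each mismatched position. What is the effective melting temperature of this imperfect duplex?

20°C

Primer base counts: A=4, T=1, G=4, C=3 → A+T=5, G+C=7
Perfect-match Tm = 2(5) + 4(7) = 10 + 28 = 38°C
Mismatches (positions where the bases are not complementary): 3 (at positions 1, 2, 9)
Effective Tm = 38 − 3×6 = 38 − 18 = 20°C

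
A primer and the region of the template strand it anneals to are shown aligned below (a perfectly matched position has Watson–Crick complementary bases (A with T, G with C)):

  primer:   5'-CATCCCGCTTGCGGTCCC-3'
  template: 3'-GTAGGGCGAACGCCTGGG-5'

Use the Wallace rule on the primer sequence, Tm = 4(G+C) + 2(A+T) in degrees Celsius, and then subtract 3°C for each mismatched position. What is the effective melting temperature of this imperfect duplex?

59°C

Primer base counts: A=1, T=4, G=4, C=9 → A+T=5, G+C=13
Perfect-match Tm = 2(5) + 4(13) = 10 + 52 = 62°C
Mismatches (positions where the bases are not complementary): 1 (at position 15)
Effective Tm = 62 − 1×3 = 62 − 3 = 59°C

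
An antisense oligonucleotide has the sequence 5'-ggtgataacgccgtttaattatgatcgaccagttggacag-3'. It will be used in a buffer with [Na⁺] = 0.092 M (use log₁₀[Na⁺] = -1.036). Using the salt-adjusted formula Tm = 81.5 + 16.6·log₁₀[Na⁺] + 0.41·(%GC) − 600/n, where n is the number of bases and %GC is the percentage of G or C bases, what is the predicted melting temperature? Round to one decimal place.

67.8°C

Length n = 40. Counting bases: G=11, T=11, C=7, A=11
G+C = 18, so %GC = 18/40 × 100 = 45%
Salt term: 16.6 × (-1.036) = -17.198
GC term: 0.41 × 45 = 18.45; length term: −600/40 = −15
Tm = 81.5 + (-17.198) + 18.45 − 15 = 67.752 → 67.8°C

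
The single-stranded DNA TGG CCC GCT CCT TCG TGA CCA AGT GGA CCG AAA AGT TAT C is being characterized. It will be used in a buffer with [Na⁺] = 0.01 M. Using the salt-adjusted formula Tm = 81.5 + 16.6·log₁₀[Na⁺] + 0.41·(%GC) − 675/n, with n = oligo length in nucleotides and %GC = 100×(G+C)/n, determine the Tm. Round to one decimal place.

54.0°C

Length n = 40. Scanning the sequence gives A=9, T=9, C=12, G=10.
G+C = 22, so %GC = 22/40 × 100 = 55%
Salt term: 16.6 × (-2) = -33.2
GC term: 0.41 × 55 = 22.55; length term: −675/40 = −16.875
Tm = 81.5 + (-33.2) + 22.55 − 16.875 = 53.975 → 54.0°C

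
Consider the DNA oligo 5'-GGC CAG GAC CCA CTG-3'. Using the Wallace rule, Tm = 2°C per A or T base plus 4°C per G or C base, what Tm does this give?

A=3, C=6, G=5, T=1
So N_AT = 4 and N_GC = 11.
Tm = 4·11 + 2·4 = 44 + 8 = 52°C

52°C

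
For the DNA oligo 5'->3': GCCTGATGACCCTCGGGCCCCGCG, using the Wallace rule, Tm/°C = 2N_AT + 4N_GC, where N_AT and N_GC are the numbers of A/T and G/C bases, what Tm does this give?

86°C

Base counts: A=2, C=11, T=3, G=8
A+T = 5, G+C = 19
Tm = 4·19 + 2·5 = 76 + 10 = 86°C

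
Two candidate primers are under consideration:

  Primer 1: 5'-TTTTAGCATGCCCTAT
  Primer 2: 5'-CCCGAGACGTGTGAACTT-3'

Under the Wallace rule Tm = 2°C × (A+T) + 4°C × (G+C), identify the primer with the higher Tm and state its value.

Primer 2, 56°C

Primer 1: A+T=10, G+C=6 → Tm = 2(10)+4(6) = 44°C
Primer 2: A+T=8, G+C=10 → Tm = 2(8)+4(10) = 56°C
44°C vs 56°C → primer 2 is higher.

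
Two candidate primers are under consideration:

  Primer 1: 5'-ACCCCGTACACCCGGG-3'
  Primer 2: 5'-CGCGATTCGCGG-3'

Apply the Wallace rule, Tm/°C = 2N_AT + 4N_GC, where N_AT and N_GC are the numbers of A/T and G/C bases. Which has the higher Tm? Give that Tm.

Primer 1: A+T=4, G+C=12 → Tm = 2(4)+4(12) = 56°C
Primer 2: A+T=3, G+C=9 → Tm = 2(3)+4(9) = 42°C
56°C vs 42°C → primer 1 is higher.

Primer 1, 56°C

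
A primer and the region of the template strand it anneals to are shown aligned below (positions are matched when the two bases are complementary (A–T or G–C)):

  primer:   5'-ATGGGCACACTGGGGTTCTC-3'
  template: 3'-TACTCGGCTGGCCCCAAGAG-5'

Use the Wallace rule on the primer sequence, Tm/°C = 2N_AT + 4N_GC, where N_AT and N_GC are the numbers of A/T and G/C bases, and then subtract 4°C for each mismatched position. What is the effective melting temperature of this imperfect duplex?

48°C

Primer base counts: A=3, T=5, G=7, C=5 → A+T=8, G+C=12
Perfect-match Tm = 2(8) + 4(12) = 16 + 48 = 64°C
Mismatches (positions where the bases are not complementary): 4 (at positions 4, 7, 8, 11)
Effective Tm = 64 − 4×4 = 64 − 16 = 48°C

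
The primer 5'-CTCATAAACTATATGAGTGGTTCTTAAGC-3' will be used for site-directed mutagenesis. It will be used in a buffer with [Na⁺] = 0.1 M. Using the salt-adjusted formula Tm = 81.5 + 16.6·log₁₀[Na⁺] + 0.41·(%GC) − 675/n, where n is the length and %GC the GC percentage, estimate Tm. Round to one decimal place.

Length n = 29. G=5, A=9, T=10, C=5
G+C = 10, so %GC = 10/29 × 100 = 34.483%
Salt term: 16.6 × (-1) = -16.6
GC term: 0.41 × 34.483 = 14.138; length term: −675/29 = −23.276
Tm = 81.5 + (-16.6) + 14.138 − 23.276 = 55.762 → 55.8°C

55.8°C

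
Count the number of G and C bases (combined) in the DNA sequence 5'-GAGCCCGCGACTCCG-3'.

12

Scanning the sequence gives G=5, T=1, C=7, A=2.
Total G or C: 5 + 7 = 12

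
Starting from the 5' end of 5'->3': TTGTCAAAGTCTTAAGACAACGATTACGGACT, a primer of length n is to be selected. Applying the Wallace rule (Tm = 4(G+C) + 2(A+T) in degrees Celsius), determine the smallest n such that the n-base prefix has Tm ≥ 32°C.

First 11 bases: TTGTCAAAGTC → Tm = 30°C (< 32°C)
First 12 bases: TTGTCAAAGTCT → Tm = 32°C (≥ 32°C)
Each additional base adds 2°C (A/T) or 4°C (G/C), so Tm is non-decreasing in n; n = 12 is the first length to reach 32°C.

n = 12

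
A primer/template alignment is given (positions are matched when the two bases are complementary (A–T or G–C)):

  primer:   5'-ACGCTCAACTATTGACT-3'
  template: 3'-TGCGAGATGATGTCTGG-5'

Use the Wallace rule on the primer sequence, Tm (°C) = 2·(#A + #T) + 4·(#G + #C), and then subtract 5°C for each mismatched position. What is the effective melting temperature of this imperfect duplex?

Primer base counts: A=5, T=5, G=2, C=5 → A+T=10, G+C=7
Perfect-match Tm = 2(10) + 4(7) = 20 + 28 = 48°C
Mismatches (positions where the bases are not complementary): 4 (at positions 7, 12, 13, 17)
Effective Tm = 48 − 4×5 = 48 − 20 = 28°C

28°C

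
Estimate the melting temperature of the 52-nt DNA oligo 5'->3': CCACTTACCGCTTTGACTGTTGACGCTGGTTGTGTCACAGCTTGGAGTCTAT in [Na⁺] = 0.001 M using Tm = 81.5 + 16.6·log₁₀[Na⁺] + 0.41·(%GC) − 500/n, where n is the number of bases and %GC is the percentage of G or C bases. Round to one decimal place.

42.6°C

Length n = 52. Base counts: T=18, A=8, C=13, G=13
G+C = 26, so %GC = 26/52 × 100 = 50%
Salt term: 16.6 × (-3) = -49.8
GC term: 0.41 × 50 = 20.5; length term: −500/52 = −9.615
Tm = 81.5 + (-49.8) + 20.5 − 9.615 = 42.585 → 42.6°C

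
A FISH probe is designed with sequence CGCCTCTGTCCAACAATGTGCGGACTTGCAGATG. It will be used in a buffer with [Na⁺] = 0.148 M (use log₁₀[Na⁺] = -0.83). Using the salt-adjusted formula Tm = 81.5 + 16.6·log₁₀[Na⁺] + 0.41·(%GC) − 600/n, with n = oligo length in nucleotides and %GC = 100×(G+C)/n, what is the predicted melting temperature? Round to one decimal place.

Length n = 34. G=9, A=7, T=8, C=10
G+C = 19, so %GC = 19/34 × 100 = 55.882%
Salt term: 16.6 × (-0.83) = -13.778
GC term: 0.41 × 55.882 = 22.912; length term: −600/34 = −17.647
Tm = 81.5 + (-13.778) + 22.912 − 17.647 = 72.987 → 73.0°C

73.0°C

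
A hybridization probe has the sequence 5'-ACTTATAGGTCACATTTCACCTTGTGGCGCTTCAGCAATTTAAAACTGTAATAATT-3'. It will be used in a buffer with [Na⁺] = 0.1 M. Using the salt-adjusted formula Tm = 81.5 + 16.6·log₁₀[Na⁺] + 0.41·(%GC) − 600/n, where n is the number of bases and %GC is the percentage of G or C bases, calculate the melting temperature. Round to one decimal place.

Length n = 56. Base counts: T=20, G=8, C=11, A=17
G+C = 19, so %GC = 19/56 × 100 = 33.929%
Salt term: 16.6 × (-1) = -16.6
GC term: 0.41 × 33.929 = 13.911; length term: −600/56 = −10.714
Tm = 81.5 + (-16.6) + 13.911 − 10.714 = 68.097 → 68.1°C

68.1°C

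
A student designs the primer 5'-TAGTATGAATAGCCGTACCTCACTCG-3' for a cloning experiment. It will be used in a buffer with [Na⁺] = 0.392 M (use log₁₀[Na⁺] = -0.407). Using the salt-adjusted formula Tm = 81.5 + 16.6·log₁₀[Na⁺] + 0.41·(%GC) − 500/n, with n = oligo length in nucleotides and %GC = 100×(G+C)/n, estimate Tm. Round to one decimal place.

74.4°C

Length n = 26. A=7, T=7, G=5, C=7
G+C = 12, so %GC = 12/26 × 100 = 46.154%
Salt term: 16.6 × (-0.407) = -6.756
GC term: 0.41 × 46.154 = 18.923; length term: −500/26 = −19.231
Tm = 81.5 + (-6.756) + 18.923 − 19.231 = 74.436 → 74.4°C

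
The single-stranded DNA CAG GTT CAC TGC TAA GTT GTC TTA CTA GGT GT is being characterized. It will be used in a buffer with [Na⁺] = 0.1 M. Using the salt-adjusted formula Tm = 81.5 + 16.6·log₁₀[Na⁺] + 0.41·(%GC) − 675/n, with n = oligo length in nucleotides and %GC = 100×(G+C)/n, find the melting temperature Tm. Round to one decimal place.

Length n = 32. Base counts: G=8, T=12, A=6, C=6
G+C = 14, so %GC = 14/32 × 100 = 43.75%
Salt term: 16.6 × (-1) = -16.6
GC term: 0.41 × 43.75 = 17.938; length term: −675/32 = −21.094
Tm = 81.5 + (-16.6) + 17.938 − 21.094 = 61.744 → 61.7°C

61.7°C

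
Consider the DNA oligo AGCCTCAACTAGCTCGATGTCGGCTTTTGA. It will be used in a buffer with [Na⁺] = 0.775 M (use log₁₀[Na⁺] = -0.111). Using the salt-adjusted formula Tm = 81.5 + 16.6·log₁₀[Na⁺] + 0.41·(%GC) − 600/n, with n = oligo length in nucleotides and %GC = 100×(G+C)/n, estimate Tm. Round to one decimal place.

80.2°C

Length n = 30. Base counts: T=9, G=7, A=6, C=8
G+C = 15, so %GC = 15/30 × 100 = 50%
Salt term: 16.6 × (-0.111) = -1.843
GC term: 0.41 × 50 = 20.5; length term: −600/30 = −20
Tm = 81.5 + (-1.843) + 20.5 − 20 = 80.157 → 80.2°C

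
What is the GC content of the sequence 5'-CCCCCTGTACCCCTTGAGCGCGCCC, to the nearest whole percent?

76%

Counting bases: C=14, G=5, A=2, T=4
G+C = 5 + 14 = 19 out of 25 bases
%GC = 19/25 × 100 = 76% ≈ 76%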